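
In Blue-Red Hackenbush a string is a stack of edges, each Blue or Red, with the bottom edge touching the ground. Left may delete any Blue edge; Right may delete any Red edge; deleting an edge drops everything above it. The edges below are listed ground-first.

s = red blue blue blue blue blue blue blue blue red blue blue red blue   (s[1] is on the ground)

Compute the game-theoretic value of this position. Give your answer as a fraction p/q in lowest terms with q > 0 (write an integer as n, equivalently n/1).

g_1 [r]  L=[∅]  R=[0]  => -1
g_2 [rb]  L=[-1]  R=[0]  => -1/2
g_3 [rbb]  L=[-1 -1/2]  R=[0]  => -1/4
g_4 [rbbb]  L=[-1 -1/2 -1/4]  R=[0]  => -1/8
g_5 [rbbbb]  L=[-1 -1/2 -1/4 -1/8]  R=[0]  => -1/16
g_6 [rbbbbb]  L=[-1 -1/2 -1/4 -1/8 -1/16]  R=[0]  => -1/32
g_7 [rbbbbbb]  L=[-1 -1/2 -1/4 -1/8 -1/16 -1/32]  R=[0]  => -1/64
g_8 [rbbbbbbb]  L=[-1 -1/2 -1/4 -1/8 -1/16 -1/32 -1/64]  R=[0]  => -1/128
g_9 [rbbbbbbbb]  L=[-1 -1/2 -1/4 -1/8 -1/16 -1/32 -1/64 -1/128]  R=[0]  => -1/256
g_10 [rbbbbbbbbr]  L=[-1 -1/2 -1/4 -1/8 -1/16 -1/32 -1/64 -1/128]  R=[-1/256 0]  => -3/512
g_11 [rbbbbbbbbrb]  L=[-1 -1/2 -1/4 -1/8 -1/16 -1/32 -1/64 -1/128 -3/512]  R=[-1/256 0]  => -5/1024
g_12 [rbbbbbbbbrbb]  L=[-1 -1/2 -1/4 -1/8 -1/16 -1/32 -1/64 -1/128 -3/512 -5/1024]  R=[-1/256 0]  => -9/2048
g_13 [rbbbbbbbbrbbr]  L=[-1 -1/2 -1/4 -1/8 -1/16 -1/32 -1/64 -1/128 -3/512 -5/1024]  R=[-9/2048 -1/256 0]  => -19/4096
g_14 [rbbbbbbbbrbbrb]  L=[-1 -1/2 -1/4 -1/8 -1/16 -1/32 -1/64 -1/128 -3/512 -5/1024 -19/4096]  R=[-9/2048 -1/256 0]  => -37/8192

-37/8192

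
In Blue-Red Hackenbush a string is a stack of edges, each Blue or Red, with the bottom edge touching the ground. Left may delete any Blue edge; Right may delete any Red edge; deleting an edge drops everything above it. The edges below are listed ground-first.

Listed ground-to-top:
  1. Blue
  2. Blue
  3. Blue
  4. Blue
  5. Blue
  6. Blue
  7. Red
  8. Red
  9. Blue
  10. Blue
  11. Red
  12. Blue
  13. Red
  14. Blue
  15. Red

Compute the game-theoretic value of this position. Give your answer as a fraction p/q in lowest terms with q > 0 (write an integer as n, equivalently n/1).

Prefix values for Blue Blue Blue Blue Blue Blue Red Red Blue Blue Red Blue Red Blue Red via {L|R} + simplicity:
step 1: add Blue to get B; options L={ 0 } R={ — } -> 1
step 2: add Blue to get BB; options L={ 0, 1 } R={ — } -> 2
step 3: add Blue to get BBB; options L={ 0, 1, 2 } R={ — } -> 3
step 4: add Blue to get BBBB; options L={ 0, 1, 2, 3 } R={ — } -> 4
step 5: add Blue to get BBBBB; options L={ 0, 1, 2, 3, 4 } R={ — } -> 5
step 6: add Blue to get BBBBBB; options L={ 0, 1, 2, 3, 4, 5 } R={ — } -> 6
step 7: add Red to get BBBBBBR; options L={ 0, 1, 2, 3, 4, 5 } R={ 6 } -> 11/2
step 8: add Red to get BBBBBBRR; options L={ 0, 1, 2, 3, 4, 5 } R={ 11/2, 6 } -> 21/4
step 9: add Blue to get BBBBBBRRB; options L={ 0, 1, 2, 3, 4, 5, 21/4 } R={ 11/2, 6 } -> 43/8
step 10: add Blue to get BBBBBBRRBB; options L={ 0, 1, 2, 3, 4, 5, 21/4, 43/8 } R={ 11/2, 6 } -> 87/16
step 11: add Red to get BBBBBBRRBBR; options L={ 0, 1, 2, 3, 4, 5, 21/4, 43/8 } R={ 87/16, 11/2, 6 } -> 173/32
step 12: add Blue to get BBBBBBRRBBRB; options L={ 0, 1, 2, 3, 4, 5, 21/4, 43/8, 173/32 } R={ 87/16, 11/2, 6 } -> 347/64
step 13: add Red to get BBBBBBRRBBRBR; options L={ 0, 1, 2, 3, 4, 5, 21/4, 43/8, 173/32 } R={ 347/64, 87/16, 11/2, 6 } -> 693/128
step 14: add Blue to get BBBBBBRRBBRBRB; options L={ 0, 1, 2, 3, 4, 5, 21/4, 43/8, 173/32, 693/128 } R={ 347/64, 87/16, 11/2, 6 } -> 1387/256
step 15: add Red to get BBBBBBRRBBRBRBR; options L={ 0, 1, 2, 3, 4, 5, 21/4, 43/8, 173/32, 693/128 } R={ 1387/256, 347/64, 87/16, 11/2, 6 } -> 2773/512

2773/512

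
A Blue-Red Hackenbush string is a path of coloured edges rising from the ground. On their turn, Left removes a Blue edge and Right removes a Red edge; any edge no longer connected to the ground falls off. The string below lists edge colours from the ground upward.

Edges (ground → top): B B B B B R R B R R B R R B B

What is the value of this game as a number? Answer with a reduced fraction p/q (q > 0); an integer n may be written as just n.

val_1 [B]  L=[0]  R=[none]  — 1
val_2 [BB]  L=[0,1]  R=[none]  — 2
val_3 [BBB]  L=[0,1,2]  R=[none]  — 3
val_4 [BBBB]  L=[0,1,2,3]  R=[none]  — 4
val_5 [BBBBB]  L=[0,1,2,3,4]  R=[none]  — 5
val_6 [BBBBBR]  L=[0,1,2,3,4]  R=[5]  — 9/2
val_7 [BBBBBRR]  L=[0,1,2,3,4]  R=[9/2,5]  — 17/4
val_8 [BBBBBRRB]  L=[0,1,2,3,4,17/4]  R=[9/2,5]  — 35/8
val_9 [BBBBBRRBR]  L=[0,1,2,3,4,17/4]  R=[35/8,9/2,5]  — 69/16
val_10 [BBBBBRRBRR]  L=[0,1,2,3,4,17/4]  R=[69/16,35/8,9/2,5]  — 137/32
val_11 [BBBBBRRBRRB]  L=[0,1,2,3,4,17/4,137/32]  R=[69/16,35/8,9/2,5]  — 275/64
val_12 [BBBBBRRBRRBR]  L=[0,1,2,3,4,17/4,137/32]  R=[275/64,69/16,35/8,9/2,5]  — 549/128
val_13 [BBBBBRRBRRBRR]  L=[0,1,2,3,4,17/4,137/32]  R=[549/128,275/64,69/16,35/8,9/2,5]  — 1097/256
val_14 [BBBBBRRBRRBRRB]  L=[0,1,2,3,4,17/4,137/32,1097/256]  R=[549/128,275/64,69/16,35/8,9/2,5]  — 2195/512
val_15 [BBBBBRRBRRBRRBB]  L=[0,1,2,3,4,17/4,137/32,1097/256,2195/512]  R=[549/128,275/64,69/16,35/8,9/2,5]  — 4391/1024

4391/1024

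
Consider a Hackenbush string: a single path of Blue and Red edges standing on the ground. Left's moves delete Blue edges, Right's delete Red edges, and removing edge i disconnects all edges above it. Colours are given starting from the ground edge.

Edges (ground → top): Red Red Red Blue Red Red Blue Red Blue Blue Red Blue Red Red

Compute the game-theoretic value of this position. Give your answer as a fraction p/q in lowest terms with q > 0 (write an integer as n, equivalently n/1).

Recurse on prefixes of the 14-edge string Red Red Red Blue Red Red Blue Red Blue Blue Red Blue Red Red:
1 of 14 · R · max L −∞ · min R 0 — -1
2 of 14 · RR · max L −∞ · min R -1 — -2
3 of 14 · RRR · max L −∞ · min R -2 — -3
4 of 14 · RRRB · max L -3 · min R -2 — -5/2
5 of 14 · RRRBR · max L -3 · min R -5/2 — -11/4
6 of 14 · RRRBRR · max L -3 · min R -11/4 — -23/8
7 of 14 · RRRBRRB · max L -23/8 · min R -11/4 — -45/16
8 of 14 · RRRBRRBR · max L -23/8 · min R -45/16 — -91/32
9 of 14 · RRRBRRBRB · max L -91/32 · min R -45/16 — -181/64
10 of 14 · RRRBRRBRBB · max L -181/64 · min R -45/16 — -361/128
11 of 14 · RRRBRRBRBBR · max L -181/64 · min R -361/128 — -723/256
12 of 14 · RRRBRRBRBBRB · max L -723/256 · min R -361/128 — -1445/512
13 of 14 · RRRBRRBRBBRBR · max L -723/256 · min R -1445/512 — -2891/1024
14 of 14 · RRRBRRBRBBRBRR · max L -723/256 · min R -2891/1024 — -5783/2048

-5783/2048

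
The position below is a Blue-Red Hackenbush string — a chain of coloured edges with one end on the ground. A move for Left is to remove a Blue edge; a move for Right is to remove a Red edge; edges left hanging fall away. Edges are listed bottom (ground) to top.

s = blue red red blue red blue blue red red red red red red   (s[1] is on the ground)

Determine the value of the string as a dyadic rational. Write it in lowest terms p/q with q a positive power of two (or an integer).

1409/4096

b: Left { 0 }, Right {  } ⇒ simplest 1
br: Left { 0 }, Right { 1 } ⇒ simplest 1/2
brr: Left { 0 }, Right { 1/2,1 } ⇒ simplest 1/4
brrb: Left { 0,1/4 }, Right { 1/2,1 } ⇒ simplest 3/8
brrbr: Left { 0,1/4 }, Right { 3/8,1/2,1 } ⇒ simplest 5/16
brrbrb: Left { 0,1/4,5/16 }, Right { 3/8,1/2,1 } ⇒ simplest 11/32
brrbrbb: Left { 0,1/4,5/16,11/32 }, Right { 3/8,1/2,1 } ⇒ simplest 23/64
brrbrbbr: Left { 0,1/4,5/16,11/32 }, Right { 23/64,3/8,1/2,1 } ⇒ simplest 45/128
brrbrbbrr: Left { 0,1/4,5/16,11/32 }, Right { 45/128,23/64,3/8,1/2,1 } ⇒ simplest 89/256
brrbrbbrrr: Left { 0,1/4,5/16,11/32 }, Right { 89/256,45/128,23/64,3/8,1/2,1 } ⇒ simplest 177/512
brrbrbbrrrr: Left { 0,1/4,5/16,11/32 }, Right { 177/512,89/256,45/128,23/64,3/8,1/2,1 } ⇒ simplest 353/1024
brrbrbbrrrrr: Left { 0,1/4,5/16,11/32 }, Right { 353/1024,177/512,89/256,45/128,23/64,3/8,1/2,1 } ⇒ simplest 705/2048
brrbrbbrrrrrr: Left { 0,1/4,5/16,11/32 }, Right { 705/2048,353/1024,177/512,89/256,45/128,23/64,3/8,1/2,1 } ⇒ simplest 1409/4096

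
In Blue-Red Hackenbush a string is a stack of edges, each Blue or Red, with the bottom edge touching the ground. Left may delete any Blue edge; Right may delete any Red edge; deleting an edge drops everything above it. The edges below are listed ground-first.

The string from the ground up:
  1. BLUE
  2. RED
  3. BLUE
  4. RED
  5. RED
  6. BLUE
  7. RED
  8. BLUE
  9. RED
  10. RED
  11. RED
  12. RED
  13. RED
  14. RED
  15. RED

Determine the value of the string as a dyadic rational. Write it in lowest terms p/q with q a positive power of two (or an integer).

Recurse on prefixes of the 15-edge string BLUE RED BLUE RED RED BLUE RED BLUE RED RED RED RED RED RED RED:
1 of 15 · B · max L 0 · min R +∞ gives 1
2 of 15 · BR · max L 0 · min R 1 gives 1/2
3 of 15 · BRB · max L 1/2 · min R 1 gives 3/4
4 of 15 · BRBR · max L 1/2 · min R 3/4 gives 5/8
5 of 15 · BRBRR · max L 1/2 · min R 5/8 gives 9/16
6 of 15 · BRBRRB · max L 9/16 · min R 5/8 gives 19/32
7 of 15 · BRBRRBR · max L 9/16 · min R 19/32 gives 37/64
8 of 15 · BRBRRBRB · max L 37/64 · min R 19/32 gives 75/128
9 of 15 · BRBRRBRBR · max L 37/64 · min R 75/128 gives 149/256
10 of 15 · BRBRRBRBRR · max L 37/64 · min R 149/256 gives 297/512
11 of 15 · BRBRRBRBRRR · max L 37/64 · min R 297/512 gives 593/1024
12 of 15 · BRBRRBRBRRRR · max L 37/64 · min R 593/1024 gives 1185/2048
13 of 15 · BRBRRBRBRRRRR · max L 37/64 · min R 1185/2048 gives 2369/4096
14 of 15 · BRBRRBRBRRRRRR · max L 37/64 · min R 2369/4096 gives 4737/8192
15 of 15 · BRBRRBRBRRRRRRR · max L 37/64 · min R 4737/8192 gives 9473/16384

9473/16384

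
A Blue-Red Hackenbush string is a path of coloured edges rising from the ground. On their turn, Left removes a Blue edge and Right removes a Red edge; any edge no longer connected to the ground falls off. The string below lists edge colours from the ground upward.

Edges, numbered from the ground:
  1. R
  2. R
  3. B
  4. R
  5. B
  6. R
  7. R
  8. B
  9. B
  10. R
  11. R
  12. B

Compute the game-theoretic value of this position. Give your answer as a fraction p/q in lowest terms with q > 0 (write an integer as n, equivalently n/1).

edge 1 of 12 (R): { — | 0 } = -1
edge 2 of 12 (R): { — | -1 0 } = -2
edge 3 of 12 (B): { -2 | -1 0 } = -3/2
edge 4 of 12 (R): { -2 | -3/2 -1 0 } = -7/4
edge 5 of 12 (B): { -2 -7/4 | -3/2 -1 0 } = -13/8
edge 6 of 12 (R): { -2 -7/4 | -13/8 -3/2 -1 0 } = -27/16
edge 7 of 12 (R): { -2 -7/4 | -27/16 -13/8 -3/2 -1 0 } = -55/32
edge 8 of 12 (B): { -2 -7/4 -55/32 | -27/16 -13/8 -3/2 -1 0 } = -109/64
edge 9 of 12 (B): { -2 -7/4 -55/32 -109/64 | -27/16 -13/8 -3/2 -1 0 } = -217/128
edge 10 of 12 (R): { -2 -7/4 -55/32 -109/64 | -217/128 -27/16 -13/8 -3/2 -1 0 } = -435/256
edge 11 of 12 (R): { -2 -7/4 -55/32 -109/64 | -435/256 -217/128 -27/16 -13/8 -3/2 -1 0 } = -871/512
edge 12 of 12 (B): { -2 -7/4 -55/32 -109/64 -871/512 | -435/256 -217/128 -27/16 -13/8 -3/2 -1 0 } = -1741/1024

-1741/1024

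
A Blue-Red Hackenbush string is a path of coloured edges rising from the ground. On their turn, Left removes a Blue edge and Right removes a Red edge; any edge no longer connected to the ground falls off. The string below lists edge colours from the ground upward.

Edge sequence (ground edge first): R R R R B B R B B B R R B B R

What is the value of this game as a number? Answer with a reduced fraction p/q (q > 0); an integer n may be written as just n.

1 of 15 · R · max L −∞ · min R 0 — -1
2 of 15 · RR · max L −∞ · min R -1 — -2
3 of 15 · RRR · max L −∞ · min R -2 — -3
4 of 15 · RRRR · max L −∞ · min R -3 — -4
5 of 15 · RRRRB · max L -4 · min R -3 — -7/2
6 of 15 · RRRRBB · max L -7/2 · min R -3 — -13/4
7 of 15 · RRRRBBR · max L -7/2 · min R -13/4 — -27/8
8 of 15 · RRRRBBRB · max L -27/8 · min R -13/4 — -53/16
9 of 15 · RRRRBBRBB · max L -53/16 · min R -13/4 — -105/32
10 of 15 · RRRRBBRBBB · max L -105/32 · min R -13/4 — -209/64
11 of 15 · RRRRBBRBBBR · max L -105/32 · min R -209/64 — -419/128
12 of 15 · RRRRBBRBBBRR · max L -105/32 · min R -419/128 — -839/256
13 of 15 · RRRRBBRBBBRRB · max L -839/256 · min R -419/128 — -1677/512
14 of 15 · RRRRBBRBBBRRBB · max L -1677/512 · min R -419/128 — -3353/1024
15 of 15 · RRRRBBRBBBRRBBR · max L -1677/512 · min R -3353/1024 — -6707/2048

-6707/2048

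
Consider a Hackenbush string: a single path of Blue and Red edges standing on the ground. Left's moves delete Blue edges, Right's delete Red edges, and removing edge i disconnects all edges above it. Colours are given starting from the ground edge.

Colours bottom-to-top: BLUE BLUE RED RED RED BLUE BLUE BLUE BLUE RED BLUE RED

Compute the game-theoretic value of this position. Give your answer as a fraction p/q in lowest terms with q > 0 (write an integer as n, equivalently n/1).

B: Left { 0 }, Right { (no moves) } — simplest 1
BB: Left { 0,1 }, Right { (no moves) } — simplest 2
BBR: Left { 0,1 }, Right { 2 } — simplest 3/2
BBRR: Left { 0,1 }, Right { 3/2,2 } — simplest 5/4
BBRRR: Left { 0,1 }, Right { 5/4,3/2,2 } — simplest 9/8
BBRRRB: Left { 0,1,9/8 }, Right { 5/4,3/2,2 } — simplest 19/16
BBRRRBB: Left { 0,1,9/8,19/16 }, Right { 5/4,3/2,2 } — simplest 39/32
BBRRRBBB: Left { 0,1,9/8,19/16,39/32 }, Right { 5/4,3/2,2 } — simplest 79/64
BBRRRBBBB: Left { 0,1,9/8,19/16,39/32,79/64 }, Right { 5/4,3/2,2 } — simplest 159/128
BBRRRBBBBR: Left { 0,1,9/8,19/16,39/32,79/64 }, Right { 159/128,5/4,3/2,2 } — simplest 317/256
BBRRRBBBBRB: Left { 0,1,9/8,19/16,39/32,79/64,317/256 }, Right { 159/128,5/4,3/2,2 } — simplest 635/512
BBRRRBBBBRBR: Left { 0,1,9/8,19/16,39/32,79/64,317/256 }, Right { 635/512,159/128,5/4,3/2,2 } — simplest 1269/1024

1269/1024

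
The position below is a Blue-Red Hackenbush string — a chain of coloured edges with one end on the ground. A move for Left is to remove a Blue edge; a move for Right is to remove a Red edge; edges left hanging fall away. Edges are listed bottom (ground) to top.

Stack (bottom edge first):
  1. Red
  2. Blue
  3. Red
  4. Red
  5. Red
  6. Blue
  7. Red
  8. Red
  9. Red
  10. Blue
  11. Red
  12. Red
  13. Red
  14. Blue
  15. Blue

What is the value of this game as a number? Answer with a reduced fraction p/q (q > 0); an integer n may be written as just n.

-15289/16384

Recurse on prefixes of the 15-edge string Red Blue Red Red Red Blue Red Red Red Blue Red Red Red Blue Blue:
G(R) = { (no moves) | 0 } ⇒ -1
G(RB) = { -1 | 0 } ⇒ -1/2
G(RBR) = { -1 | -1/2; 0 } ⇒ -3/4
G(RBRR) = { -1 | -3/4; -1/2; 0 } ⇒ -7/8
G(RBRRR) = { -1 | -7/8; -3/4; -1/2; 0 } ⇒ -15/16
G(RBRRRB) = { -1; -15/16 | -7/8; -3/4; -1/2; 0 } ⇒ -29/32
G(RBRRRBR) = { -1; -15/16 | -29/32; -7/8; -3/4; -1/2; 0 } ⇒ -59/64
G(RBRRRBRR) = { -1; -15/16 | -59/64; -29/32; -7/8; -3/4; -1/2; 0 } ⇒ -119/128
G(RBRRRBRRR) = { -1; -15/16 | -119/128; -59/64; -29/32; -7/8; -3/4; -1/2; 0 } ⇒ -239/256
G(RBRRRBRRRB) = { -1; -15/16; -239/256 | -119/128; -59/64; -29/32; -7/8; -3/4; -1/2; 0 } ⇒ -477/512
G(RBRRRBRRRBR) = { -1; -15/16; -239/256 | -477/512; -119/128; -59/64; -29/32; -7/8; -3/4; -1/2; 0 } ⇒ -955/1024
G(RBRRRBRRRBRR) = { -1; -15/16; -239/256 | -955/1024; -477/512; -119/128; -59/64; -29/32; -7/8; -3/4; -1/2; 0 } ⇒ -1911/2048
G(RBRRRBRRRBRRR) = { -1; -15/16; -239/256 | -1911/2048; -955/1024; -477/512; -119/128; -59/64; -29/32; -7/8; -3/4; -1/2; 0 } ⇒ -3823/4096
G(RBRRRBRRRBRRRB) = { -1; -15/16; -239/256; -3823/4096 | -1911/2048; -955/1024; -477/512; -119/128; -59/64; -29/32; -7/8; -3/4; -1/2; 0 } ⇒ -7645/8192
G(RBRRRBRRRBRRRBB) = { -1; -15/16; -239/256; -3823/4096; -7645/8192 | -1911/2048; -955/1024; -477/512; -119/128; -59/64; -29/32; -7/8; -3/4; -1/2; 0 } ⇒ -15289/16384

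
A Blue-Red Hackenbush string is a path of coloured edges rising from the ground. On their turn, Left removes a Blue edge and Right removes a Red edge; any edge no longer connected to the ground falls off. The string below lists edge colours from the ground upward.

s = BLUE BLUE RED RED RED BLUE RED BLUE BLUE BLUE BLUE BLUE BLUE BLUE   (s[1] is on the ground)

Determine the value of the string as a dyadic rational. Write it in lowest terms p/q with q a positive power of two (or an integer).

4863/4096

Build val(s[:k]) for k = 1..14, string s = BLUE BLUE RED RED RED BLUE RED BLUE BLUE BLUE BLUE BLUE BLUE BLUE.
edge 1 of 14 (BLUE): { 0 | (no moves) } -> 1
edge 2 of 14 (BLUE): { 0; 1 | (no moves) } -> 2
edge 3 of 14 (RED): { 0; 1 | 2 } -> 3/2
edge 4 of 14 (RED): { 0; 1 | 3/2; 2 } -> 5/4
edge 5 of 14 (RED): { 0; 1 | 5/4; 3/2; 2 } -> 9/8
edge 6 of 14 (BLUE): { 0; 1; 9/8 | 5/4; 3/2; 2 } -> 19/16
edge 7 of 14 (RED): { 0; 1; 9/8 | 19/16; 5/4; 3/2; 2 } -> 37/32
edge 8 of 14 (BLUE): { 0; 1; 9/8; 37/32 | 19/16; 5/4; 3/2; 2 } -> 75/64
edge 9 of 14 (BLUE): { 0; 1; 9/8; 37/32; 75/64 | 19/16; 5/4; 3/2; 2 } -> 151/128
edge 10 of 14 (BLUE): { 0; 1; 9/8; 37/32; 75/64; 151/128 | 19/16; 5/4; 3/2; 2 } -> 303/256
edge 11 of 14 (BLUE): { 0; 1; 9/8; 37/32; 75/64; 151/128; 303/256 | 19/16; 5/4; 3/2; 2 } -> 607/512
edge 12 of 14 (BLUE): { 0; 1; 9/8; 37/32; 75/64; 151/128; 303/256; 607/512 | 19/16; 5/4; 3/2; 2 } -> 1215/1024
edge 13 of 14 (BLUE): { 0; 1; 9/8; 37/32; 75/64; 151/128; 303/256; 607/512; 1215/1024 | 19/16; 5/4; 3/2; 2 } -> 2431/2048
edge 14 of 14 (BLUE): { 0; 1; 9/8; 37/32; 75/64; 151/128; 303/256; 607/512; 1215/1024; 2431/2048 | 19/16; 5/4; 3/2; 2 } -> 4863/4096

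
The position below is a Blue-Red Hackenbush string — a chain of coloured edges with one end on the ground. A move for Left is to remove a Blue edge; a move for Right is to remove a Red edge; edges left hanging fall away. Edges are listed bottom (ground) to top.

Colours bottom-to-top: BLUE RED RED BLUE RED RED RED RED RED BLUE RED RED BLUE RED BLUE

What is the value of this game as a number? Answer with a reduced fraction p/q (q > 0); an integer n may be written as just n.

g(B) = { 0 | (no moves) } = 1
g(BR) = { 0 | 1 } = 1/2
g(BRR) = { 0 | 1/2,1 } = 1/4
g(BRRB) = { 0,1/4 | 1/2,1 } = 3/8
g(BRRBR) = { 0,1/4 | 3/8,1/2,1 } = 5/16
g(BRRBRR) = { 0,1/4 | 5/16,3/8,1/2,1 } = 9/32
g(BRRBRRR) = { 0,1/4 | 9/32,5/16,3/8,1/2,1 } = 17/64
g(BRRBRRRR) = { 0,1/4 | 17/64,9/32,5/16,3/8,1/2,1 } = 33/128
g(BRRBRRRRR) = { 0,1/4 | 33/128,17/64,9/32,5/16,3/8,1/2,1 } = 65/256
g(BRRBRRRRRB) = { 0,1/4,65/256 | 33/128,17/64,9/32,5/16,3/8,1/2,1 } = 131/512
g(BRRBRRRRRBR) = { 0,1/4,65/256 | 131/512,33/128,17/64,9/32,5/16,3/8,1/2,1 } = 261/1024
g(BRRBRRRRRBRR) = { 0,1/4,65/256 | 261/1024,131/512,33/128,17/64,9/32,5/16,3/8,1/2,1 } = 521/2048
g(BRRBRRRRRBRRB) = { 0,1/4,65/256,521/2048 | 261/1024,131/512,33/128,17/64,9/32,5/16,3/8,1/2,1 } = 1043/4096
g(BRRBRRRRRBRRBR) = { 0,1/4,65/256,521/2048 | 1043/4096,261/1024,131/512,33/128,17/64,9/32,5/16,3/8,1/2,1 } = 2085/8192
g(BRRBRRRRRBRRBRB) = { 0,1/4,65/256,521/2048,2085/8192 | 1043/4096,261/1024,131/512,33/128,17/64,9/32,5/16,3/8,1/2,1 } = 4171/16384

4171/16384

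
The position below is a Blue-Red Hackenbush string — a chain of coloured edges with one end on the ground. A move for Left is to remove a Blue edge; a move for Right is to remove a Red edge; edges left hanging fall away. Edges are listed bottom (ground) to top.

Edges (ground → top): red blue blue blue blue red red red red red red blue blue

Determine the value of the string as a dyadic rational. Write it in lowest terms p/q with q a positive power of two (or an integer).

Prefix values for red blue blue blue blue red red red red red red blue blue via {L|R} + simplicity:
g_1 [r]  L=[(no moves)]  R=[0]  -> -1
g_2 [rb]  L=[-1]  R=[0]  -> -1/2
g_3 [rbb]  L=[-1; -1/2]  R=[0]  -> -1/4
g_4 [rbbb]  L=[-1; -1/2; -1/4]  R=[0]  -> -1/8
g_5 [rbbbb]  L=[-1; -1/2; -1/4; -1/8]  R=[0]  -> -1/16
g_6 [rbbbbr]  L=[-1; -1/2; -1/4; -1/8]  R=[-1/16; 0]  -> -3/32
g_7 [rbbbbrr]  L=[-1; -1/2; -1/4; -1/8]  R=[-3/32; -1/16; 0]  -> -7/64
g_8 [rbbbbrrr]  L=[-1; -1/2; -1/4; -1/8]  R=[-7/64; -3/32; -1/16; 0]  -> -15/128
g_9 [rbbbbrrrr]  L=[-1; -1/2; -1/4; -1/8]  R=[-15/128; -7/64; -3/32; -1/16; 0]  -> -31/256
g_10 [rbbbbrrrrr]  L=[-1; -1/2; -1/4; -1/8]  R=[-31/256; -15/128; -7/64; -3/32; -1/16; 0]  -> -63/512
g_11 [rbbbbrrrrrr]  L=[-1; -1/2; -1/4; -1/8]  R=[-63/512; -31/256; -15/128; -7/64; -3/32; -1/16; 0]  -> -127/1024
g_12 [rbbbbrrrrrrb]  L=[-1; -1/2; -1/4; -1/8; -127/1024]  R=[-63/512; -31/256; -15/128; -7/64; -3/32; -1/16; 0]  -> -253/2048
g_13 [rbbbbrrrrrrbb]  L=[-1; -1/2; -1/4; -1/8; -127/1024; -253/2048]  R=[-63/512; -31/256; -15/128; -7/64; -3/32; -1/16; 0]  -> -505/4096

-505/4096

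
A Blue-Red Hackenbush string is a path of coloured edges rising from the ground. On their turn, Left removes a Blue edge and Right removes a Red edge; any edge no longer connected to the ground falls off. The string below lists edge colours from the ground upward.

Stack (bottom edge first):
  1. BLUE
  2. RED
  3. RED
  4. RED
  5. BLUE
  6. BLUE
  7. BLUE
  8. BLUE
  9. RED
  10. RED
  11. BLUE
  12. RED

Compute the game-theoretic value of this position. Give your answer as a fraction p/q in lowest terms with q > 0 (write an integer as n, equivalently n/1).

485/2048

g(B) = { 0 | none } -> 1
g(BR) = { 0 | 1 } -> 1/2
g(BRR) = { 0 | 1/2, 1 } -> 1/4
g(BRRR) = { 0 | 1/4, 1/2, 1 } -> 1/8
g(BRRRB) = { 0, 1/8 | 1/4, 1/2, 1 } -> 3/16
g(BRRRBB) = { 0, 1/8, 3/16 | 1/4, 1/2, 1 } -> 7/32
g(BRRRBBB) = { 0, 1/8, 3/16, 7/32 | 1/4, 1/2, 1 } -> 15/64
g(BRRRBBBB) = { 0, 1/8, 3/16, 7/32, 15/64 | 1/4, 1/2, 1 } -> 31/128
g(BRRRBBBBR) = { 0, 1/8, 3/16, 7/32, 15/64 | 31/128, 1/4, 1/2, 1 } -> 61/256
g(BRRRBBBBRR) = { 0, 1/8, 3/16, 7/32, 15/64 | 61/256, 31/128, 1/4, 1/2, 1 } -> 121/512
g(BRRRBBBBRRB) = { 0, 1/8, 3/16, 7/32, 15/64, 121/512 | 61/256, 31/128, 1/4, 1/2, 1 } -> 243/1024
g(BRRRBBBBRRBR) = { 0, 1/8, 3/16, 7/32, 15/64, 121/512 | 243/1024, 61/256, 31/128, 1/4, 1/2, 1 } -> 485/2048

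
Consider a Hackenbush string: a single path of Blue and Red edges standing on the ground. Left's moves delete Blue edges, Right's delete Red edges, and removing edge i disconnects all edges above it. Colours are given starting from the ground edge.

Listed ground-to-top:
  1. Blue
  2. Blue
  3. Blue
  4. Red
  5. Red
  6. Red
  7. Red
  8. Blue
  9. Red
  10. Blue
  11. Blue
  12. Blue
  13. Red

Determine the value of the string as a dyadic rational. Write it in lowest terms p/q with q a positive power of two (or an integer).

2141/1024

Recurse on prefixes of the 13-edge string Blue Blue Blue Red Red Red Red Blue Red Blue Blue Blue Red:
val_1 [B]  L=[0]  R=[none]  — 1
val_2 [BB]  L=[0 1]  R=[none]  — 2
val_3 [BBB]  L=[0 1 2]  R=[none]  — 3
val_4 [BBBR]  L=[0 1 2]  R=[3]  — 5/2
val_5 [BBBRR]  L=[0 1 2]  R=[5/2 3]  — 9/4
val_6 [BBBRRR]  L=[0 1 2]  R=[9/4 5/2 3]  — 17/8
val_7 [BBBRRRR]  L=[0 1 2]  R=[17/8 9/4 5/2 3]  — 33/16
val_8 [BBBRRRRB]  L=[0 1 2 33/16]  R=[17/8 9/4 5/2 3]  — 67/32
val_9 [BBBRRRRBR]  L=[0 1 2 33/16]  R=[67/32 17/8 9/4 5/2 3]  — 133/64
val_10 [BBBRRRRBRB]  L=[0 1 2 33/16 133/64]  R=[67/32 17/8 9/4 5/2 3]  — 267/128
val_11 [BBBRRRRBRBB]  L=[0 1 2 33/16 133/64 267/128]  R=[67/32 17/8 9/4 5/2 3]  — 535/256
val_12 [BBBRRRRBRBBB]  L=[0 1 2 33/16 133/64 267/128 535/256]  R=[67/32 17/8 9/4 5/2 3]  — 1071/512
val_13 [BBBRRRRBRBBBR]  L=[0 1 2 33/16 133/64 267/128 535/256]  R=[1071/512 67/32 17/8 9/4 5/2 3]  — 2141/1024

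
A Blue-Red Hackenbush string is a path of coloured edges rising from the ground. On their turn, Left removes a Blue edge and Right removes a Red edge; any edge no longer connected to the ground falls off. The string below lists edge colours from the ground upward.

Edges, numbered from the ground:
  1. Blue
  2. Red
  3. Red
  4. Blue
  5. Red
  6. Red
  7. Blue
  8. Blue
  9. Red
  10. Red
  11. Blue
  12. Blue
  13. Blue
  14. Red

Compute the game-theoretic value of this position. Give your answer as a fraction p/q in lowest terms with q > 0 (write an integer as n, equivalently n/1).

Prefix values for Blue Red Red Blue Red Red Blue Blue Red Red Blue Blue Blue Red via {L|R} + simplicity:
val_1 [B]  L=[0]  R=[]  = 1
val_2 [BR]  L=[0]  R=[1]  = 1/2
val_3 [BRR]  L=[0]  R=[1/2; 1]  = 1/4
val_4 [BRRB]  L=[0; 1/4]  R=[1/2; 1]  = 3/8
val_5 [BRRBR]  L=[0; 1/4]  R=[3/8; 1/2; 1]  = 5/16
val_6 [BRRBRR]  L=[0; 1/4]  R=[5/16; 3/8; 1/2; 1]  = 9/32
val_7 [BRRBRRB]  L=[0; 1/4; 9/32]  R=[5/16; 3/8; 1/2; 1]  = 19/64
val_8 [BRRBRRBB]  L=[0; 1/4; 9/32; 19/64]  R=[5/16; 3/8; 1/2; 1]  = 39/128
val_9 [BRRBRRBBR]  L=[0; 1/4; 9/32; 19/64]  R=[39/128; 5/16; 3/8; 1/2; 1]  = 77/256
val_10 [BRRBRRBBRR]  L=[0; 1/4; 9/32; 19/64]  R=[77/256; 39/128; 5/16; 3/8; 1/2; 1]  = 153/512
val_11 [BRRBRRBBRRB]  L=[0; 1/4; 9/32; 19/64; 153/512]  R=[77/256; 39/128; 5/16; 3/8; 1/2; 1]  = 307/1024
val_12 [BRRBRRBBRRBB]  L=[0; 1/4; 9/32; 19/64; 153/512; 307/1024]  R=[77/256; 39/128; 5/16; 3/8; 1/2; 1]  = 615/2048
val_13 [BRRBRRBBRRBBB]  L=[0; 1/4; 9/32; 19/64; 153/512; 307/1024; 615/2048]  R=[77/256; 39/128; 5/16; 3/8; 1/2; 1]  = 1231/4096
val_14 [BRRBRRBBRRBBBR]  L=[0; 1/4; 9/32; 19/64; 153/512; 307/1024; 615/2048]  R=[1231/4096; 77/256; 39/128; 5/16; 3/8; 1/2; 1]  = 2461/8192

2461/8192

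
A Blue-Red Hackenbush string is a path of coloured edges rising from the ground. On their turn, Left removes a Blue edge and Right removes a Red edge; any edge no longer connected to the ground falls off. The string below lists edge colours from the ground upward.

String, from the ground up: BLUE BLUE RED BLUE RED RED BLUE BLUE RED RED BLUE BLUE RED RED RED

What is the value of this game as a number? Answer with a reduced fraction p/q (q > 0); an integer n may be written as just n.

13105/8192

step 1: add BLUE to get B; options L={ 0 } R={ none } => 1
step 2: add BLUE to get BB; options L={ 0 1 } R={ none } => 2
step 3: add RED to get BBR; options L={ 0 1 } R={ 2 } => 3/2
step 4: add BLUE to get BBRB; options L={ 0 1 3/2 } R={ 2 } => 7/4
step 5: add RED to get BBRBR; options L={ 0 1 3/2 } R={ 7/4 2 } => 13/8
step 6: add RED to get BBRBRR; options L={ 0 1 3/2 } R={ 13/8 7/4 2 } => 25/16
step 7: add BLUE to get BBRBRRB; options L={ 0 1 3/2 25/16 } R={ 13/8 7/4 2 } => 51/32
step 8: add BLUE to get BBRBRRBB; options L={ 0 1 3/2 25/16 51/32 } R={ 13/8 7/4 2 } => 103/64
step 9: add RED to get BBRBRRBBR; options L={ 0 1 3/2 25/16 51/32 } R={ 103/64 13/8 7/4 2 } => 205/128
step 10: add RED to get BBRBRRBBRR; options L={ 0 1 3/2 25/16 51/32 } R={ 205/128 103/64 13/8 7/4 2 } => 409/256
step 11: add BLUE to get BBRBRRBBRRB; options L={ 0 1 3/2 25/16 51/32 409/256 } R={ 205/128 103/64 13/8 7/4 2 } => 819/512
step 12: add BLUE to get BBRBRRBBRRBB; options L={ 0 1 3/2 25/16 51/32 409/256 819/512 } R={ 205/128 103/64 13/8 7/4 2 } => 1639/1024
step 13: add RED to get BBRBRRBBRRBBR; options L={ 0 1 3/2 25/16 51/32 409/256 819/512 } R={ 1639/1024 205/128 103/64 13/8 7/4 2 } => 3277/2048
step 14: add RED to get BBRBRRBBRRBBRR; options L={ 0 1 3/2 25/16 51/32 409/256 819/512 } R={ 3277/2048 1639/1024 205/128 103/64 13/8 7/4 2 } => 6553/4096
step 15: add RED to get BBRBRRBBRRBBRRR; options L={ 0 1 3/2 25/16 51/32 409/256 819/512 } R={ 6553/4096 3277/2048 1639/1024 205/128 103/64 13/8 7/4 2 } => 13105/8192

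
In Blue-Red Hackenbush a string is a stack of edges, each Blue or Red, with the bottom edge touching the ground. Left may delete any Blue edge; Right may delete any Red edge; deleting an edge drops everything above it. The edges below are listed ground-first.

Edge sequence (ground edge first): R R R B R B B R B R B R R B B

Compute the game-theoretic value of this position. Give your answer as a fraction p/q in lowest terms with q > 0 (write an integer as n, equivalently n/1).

-10585/4096

step 1: add R to get R; options L={ — } R={ 0 } → -1
step 2: add R to get RR; options L={ — } R={ -1; 0 } → -2
step 3: add R to get RRR; options L={ — } R={ -2; -1; 0 } → -3
step 4: add B to get RRRB; options L={ -3 } R={ -2; -1; 0 } → -5/2
step 5: add R to get RRRBR; options L={ -3 } R={ -5/2; -2; -1; 0 } → -11/4
step 6: add B to get RRRBRB; options L={ -3; -11/4 } R={ -5/2; -2; -1; 0 } → -21/8
step 7: add B to get RRRBRBB; options L={ -3; -11/4; -21/8 } R={ -5/2; -2; -1; 0 } → -41/16
step 8: add R to get RRRBRBBR; options L={ -3; -11/4; -21/8 } R={ -41/16; -5/2; -2; -1; 0 } → -83/32
step 9: add B to get RRRBRBBRB; options L={ -3; -11/4; -21/8; -83/32 } R={ -41/16; -5/2; -2; -1; 0 } → -165/64
step 10: add R to get RRRBRBBRBR; options L={ -3; -11/4; -21/8; -83/32 } R={ -165/64; -41/16; -5/2; -2; -1; 0 } → -331/128
step 11: add B to get RRRBRBBRBRB; options L={ -3; -11/4; -21/8; -83/32; -331/128 } R={ -165/64; -41/16; -5/2; -2; -1; 0 } → -661/256
step 12: add R to get RRRBRBBRBRBR; options L={ -3; -11/4; -21/8; -83/32; -331/128 } R={ -661/256; -165/64; -41/16; -5/2; -2; -1; 0 } → -1323/512
step 13: add R to get RRRBRBBRBRBRR; options L={ -3; -11/4; -21/8; -83/32; -331/128 } R={ -1323/512; -661/256; -165/64; -41/16; -5/2; -2; -1; 0 } → -2647/1024
step 14: add B to get RRRBRBBRBRBRRB; options L={ -3; -11/4; -21/8; -83/32; -331/128; -2647/1024 } R={ -1323/512; -661/256; -165/64; -41/16; -5/2; -2; -1; 0 } → -5293/2048
step 15: add B to get RRRBRBBRBRBRRBB; options L={ -3; -11/4; -21/8; -83/32; -331/128; -2647/1024; -5293/2048 } R={ -1323/512; -661/256; -165/64; -41/16; -5/2; -2; -1; 0 } → -10585/4096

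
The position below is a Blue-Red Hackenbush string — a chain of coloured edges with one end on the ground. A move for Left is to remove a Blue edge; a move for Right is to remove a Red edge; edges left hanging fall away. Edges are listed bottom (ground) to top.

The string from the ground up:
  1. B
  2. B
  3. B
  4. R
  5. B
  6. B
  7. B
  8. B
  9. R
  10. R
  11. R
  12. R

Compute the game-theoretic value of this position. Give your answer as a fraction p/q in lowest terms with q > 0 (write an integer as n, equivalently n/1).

Prefix values for B B B R B B B B R R R R via {L|R} + simplicity:
edge 1 of 12 (B): { 0 |  } -> 1
edge 2 of 12 (B): { 0; 1 |  } -> 2
edge 3 of 12 (B): { 0; 1; 2 |  } -> 3
edge 4 of 12 (R): { 0; 1; 2 | 3 } -> 5/2
edge 5 of 12 (B): { 0; 1; 2; 5/2 | 3 } -> 11/4
edge 6 of 12 (B): { 0; 1; 2; 5/2; 11/4 | 3 } -> 23/8
edge 7 of 12 (B): { 0; 1; 2; 5/2; 11/4; 23/8 | 3 } -> 47/16
edge 8 of 12 (B): { 0; 1; 2; 5/2; 11/4; 23/8; 47/16 | 3 } -> 95/32
edge 9 of 12 (R): { 0; 1; 2; 5/2; 11/4; 23/8; 47/16 | 95/32; 3 } -> 189/64
edge 10 of 12 (R): { 0; 1; 2; 5/2; 11/4; 23/8; 47/16 | 189/64; 95/32; 3 } -> 377/128
edge 11 of 12 (R): { 0; 1; 2; 5/2; 11/4; 23/8; 47/16 | 377/128; 189/64; 95/32; 3 } -> 753/256
edge 12 of 12 (R): { 0; 1; 2; 5/2; 11/4; 23/8; 47/16 | 753/256; 377/128; 189/64; 95/32; 3 } -> 1505/512

1505/512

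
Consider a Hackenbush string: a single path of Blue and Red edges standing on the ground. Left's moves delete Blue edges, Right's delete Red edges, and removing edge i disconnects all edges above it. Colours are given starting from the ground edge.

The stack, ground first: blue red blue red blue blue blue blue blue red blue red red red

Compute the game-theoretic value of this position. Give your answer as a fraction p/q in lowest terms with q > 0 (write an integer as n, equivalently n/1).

Build v(s[:k]) for k = 1..14, string s = blue red blue red blue blue blue blue blue red blue red red red.
b: Left { 0 }, Right { none } so simplest 1
br: Left { 0 }, Right { 1 } so simplest 1/2
brb: Left { 0 1/2 }, Right { 1 } so simplest 3/4
brbr: Left { 0 1/2 }, Right { 3/4 1 } so simplest 5/8
brbrb: Left { 0 1/2 5/8 }, Right { 3/4 1 } so simplest 11/16
brbrbb: Left { 0 1/2 5/8 11/16 }, Right { 3/4 1 } so simplest 23/32
brbrbbb: Left { 0 1/2 5/8 11/16 23/32 }, Right { 3/4 1 } so simplest 47/64
brbrbbbb: Left { 0 1/2 5/8 11/16 23/32 47/64 }, Right { 3/4 1 } so simplest 95/128
brbrbbbbb: Left { 0 1/2 5/8 11/16 23/32 47/64 95/128 }, Right { 3/4 1 } so simplest 191/256
brbrbbbbbr: Left { 0 1/2 5/8 11/16 23/32 47/64 95/128 }, Right { 191/256 3/4 1 } so simplest 381/512
brbrbbbbbrb: Left { 0 1/2 5/8 11/16 23/32 47/64 95/128 381/512 }, Right { 191/256 3/4 1 } so simplest 763/1024
brbrbbbbbrbr: Left { 0 1/2 5/8 11/16 23/32 47/64 95/128 381/512 }, Right { 763/1024 191/256 3/4 1 } so simplest 1525/2048
brbrbbbbbrbrr: Left { 0 1/2 5/8 11/16 23/32 47/64 95/128 381/512 }, Right { 1525/2048 763/1024 191/256 3/4 1 } so simplest 3049/4096
brbrbbbbbrbrrr: Left { 0 1/2 5/8 11/16 23/32 47/64 95/128 381/512 }, Right { 3049/4096 1525/2048 763/1024 191/256 3/4 1 } so simplest 6097/8192

6097/8192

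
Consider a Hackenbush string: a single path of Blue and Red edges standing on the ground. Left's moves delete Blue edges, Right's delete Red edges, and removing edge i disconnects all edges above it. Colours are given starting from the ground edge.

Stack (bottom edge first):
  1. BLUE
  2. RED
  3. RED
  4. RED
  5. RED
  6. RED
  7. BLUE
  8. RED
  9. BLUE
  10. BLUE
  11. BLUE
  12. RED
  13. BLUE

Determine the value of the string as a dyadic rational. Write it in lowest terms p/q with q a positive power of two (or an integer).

Recurse on prefixes of the 13-edge string BLUE RED RED RED RED RED BLUE RED BLUE BLUE BLUE RED BLUE:
G_1 [B]  L=[0]  R=[·]  → 1
G_2 [BR]  L=[0]  R=[1]  → 1/2
G_3 [BRR]  L=[0]  R=[1/2 1]  → 1/4
G_4 [BRRR]  L=[0]  R=[1/4 1/2 1]  → 1/8
G_5 [BRRRR]  L=[0]  R=[1/8 1/4 1/2 1]  → 1/16
G_6 [BRRRRR]  L=[0]  R=[1/16 1/8 1/4 1/2 1]  → 1/32
G_7 [BRRRRRB]  L=[0 1/32]  R=[1/16 1/8 1/4 1/2 1]  → 3/64
G_8 [BRRRRRBR]  L=[0 1/32]  R=[3/64 1/16 1/8 1/4 1/2 1]  → 5/128
G_9 [BRRRRRBRB]  L=[0 1/32 5/128]  R=[3/64 1/16 1/8 1/4 1/2 1]  → 11/256
G_10 [BRRRRRBRBB]  L=[0 1/32 5/128 11/256]  R=[3/64 1/16 1/8 1/4 1/2 1]  → 23/512
G_11 [BRRRRRBRBBB]  L=[0 1/32 5/128 11/256 23/512]  R=[3/64 1/16 1/8 1/4 1/2 1]  → 47/1024
G_12 [BRRRRRBRBBBR]  L=[0 1/32 5/128 11/256 23/512]  R=[47/1024 3/64 1/16 1/8 1/4 1/2 1]  → 93/2048
G_13 [BRRRRRBRBBBRB]  L=[0 1/32 5/128 11/256 23/512 93/2048]  R=[47/1024 3/64 1/16 1/8 1/4 1/2 1]  → 187/4096

187/4096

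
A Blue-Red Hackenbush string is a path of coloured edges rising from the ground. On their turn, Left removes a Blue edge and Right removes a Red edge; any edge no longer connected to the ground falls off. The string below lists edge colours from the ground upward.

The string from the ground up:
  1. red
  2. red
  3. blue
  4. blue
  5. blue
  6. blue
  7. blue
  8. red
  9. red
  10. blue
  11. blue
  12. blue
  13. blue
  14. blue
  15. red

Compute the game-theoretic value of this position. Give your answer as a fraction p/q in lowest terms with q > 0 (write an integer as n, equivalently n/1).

Prefix values for red red blue blue blue blue blue red red blue blue blue blue blue red via {L|R} + simplicity:
step 1: add red to get r; options L={ (no moves) } R={ 0 } — -1
step 2: add red to get rr; options L={ (no moves) } R={ -1 0 } — -2
step 3: add blue to get rrb; options L={ -2 } R={ -1 0 } — -3/2
step 4: add blue to get rrbb; options L={ -2 -3/2 } R={ -1 0 } — -5/4
step 5: add blue to get rrbbb; options L={ -2 -3/2 -5/4 } R={ -1 0 } — -9/8
step 6: add blue to get rrbbbb; options L={ -2 -3/2 -5/4 -9/8 } R={ -1 0 } — -17/16
step 7: add blue to get rrbbbbb; options L={ -2 -3/2 -5/4 -9/8 -17/16 } R={ -1 0 } — -33/32
step 8: add red to get rrbbbbbr; options L={ -2 -3/2 -5/4 -9/8 -17/16 } R={ -33/32 -1 0 } — -67/64
step 9: add red to get rrbbbbbrr; options L={ -2 -3/2 -5/4 -9/8 -17/16 } R={ -67/64 -33/32 -1 0 } — -135/128
step 10: add blue to get rrbbbbbrrb; options L={ -2 -3/2 -5/4 -9/8 -17/16 -135/128 } R={ -67/64 -33/32 -1 0 } — -269/256
step 11: add blue to get rrbbbbbrrbb; options L={ -2 -3/2 -5/4 -9/8 -17/16 -135/128 -269/256 } R={ -67/64 -33/32 -1 0 } — -537/512
step 12: add blue to get rrbbbbbrrbbb; options L={ -2 -3/2 -5/4 -9/8 -17/16 -135/128 -269/256 -537/512 } R={ -67/64 -33/32 -1 0 } — -1073/1024
step 13: add blue to get rrbbbbbrrbbbb; options L={ -2 -3/2 -5/4 -9/8 -17/16 -135/128 -269/256 -537/512 -1073/1024 } R={ -67/64 -33/32 -1 0 } — -2145/2048
step 14: add blue to get rrbbbbbrrbbbbb; options L={ -2 -3/2 -5/4 -9/8 -17/16 -135/128 -269/256 -537/512 -1073/1024 -2145/2048 } R={ -67/64 -33/32 -1 0 } — -4289/4096
step 15: add red to get rrbbbbbrrbbbbbr; options L={ -2 -3/2 -5/4 -9/8 -17/16 -135/128 -269/256 -537/512 -1073/1024 -2145/2048 } R={ -4289/4096 -67/64 -33/32 -1 0 } — -8579/8192

-8579/8192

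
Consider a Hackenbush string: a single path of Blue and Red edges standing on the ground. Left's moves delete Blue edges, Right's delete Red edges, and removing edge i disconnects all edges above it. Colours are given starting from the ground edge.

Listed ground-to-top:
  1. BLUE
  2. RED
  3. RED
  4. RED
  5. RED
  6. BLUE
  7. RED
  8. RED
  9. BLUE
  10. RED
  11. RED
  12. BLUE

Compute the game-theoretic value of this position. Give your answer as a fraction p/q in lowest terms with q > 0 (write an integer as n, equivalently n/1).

147/2048

Recurse on prefixes of the 12-edge string BLUE RED RED RED RED BLUE RED RED BLUE RED RED BLUE:
edge 1 of 12 (BLUE): { 0 | — } — 1
edge 2 of 12 (RED): { 0 | 1 } — 1/2
edge 3 of 12 (RED): { 0 | 1/2,1 } — 1/4
edge 4 of 12 (RED): { 0 | 1/4,1/2,1 } — 1/8
edge 5 of 12 (RED): { 0 | 1/8,1/4,1/2,1 } — 1/16
edge 6 of 12 (BLUE): { 0,1/16 | 1/8,1/4,1/2,1 } — 3/32
edge 7 of 12 (RED): { 0,1/16 | 3/32,1/8,1/4,1/2,1 } — 5/64
edge 8 of 12 (RED): { 0,1/16 | 5/64,3/32,1/8,1/4,1/2,1 } — 9/128
edge 9 of 12 (BLUE): { 0,1/16,9/128 | 5/64,3/32,1/8,1/4,1/2,1 } — 19/256
edge 10 of 12 (RED): { 0,1/16,9/128 | 19/256,5/64,3/32,1/8,1/4,1/2,1 } — 37/512
edge 11 of 12 (RED): { 0,1/16,9/128 | 37/512,19/256,5/64,3/32,1/8,1/4,1/2,1 } — 73/1024
edge 12 of 12 (BLUE): { 0,1/16,9/128,73/1024 | 37/512,19/256,5/64,3/32,1/8,1/4,1/2,1 } — 147/2048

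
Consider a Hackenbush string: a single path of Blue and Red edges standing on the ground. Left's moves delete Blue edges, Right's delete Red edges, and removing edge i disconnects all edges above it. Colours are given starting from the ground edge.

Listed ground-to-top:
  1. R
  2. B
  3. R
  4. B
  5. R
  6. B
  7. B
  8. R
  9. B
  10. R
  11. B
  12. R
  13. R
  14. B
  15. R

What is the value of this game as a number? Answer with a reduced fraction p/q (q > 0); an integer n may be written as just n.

-10587/16384

Recurse on prefixes of the 15-edge string R B R B R B B R B R B R R B R:
v(R) = {  | 0 } ⇒ -1
v(RB) = { -1 | 0 } ⇒ -1/2
v(RBR) = { -1 | -1/2 0 } ⇒ -3/4
v(RBRB) = { -1 -3/4 | -1/2 0 } ⇒ -5/8
v(RBRBR) = { -1 -3/4 | -5/8 -1/2 0 } ⇒ -11/16
v(RBRBRB) = { -1 -3/4 -11/16 | -5/8 -1/2 0 } ⇒ -21/32
v(RBRBRBB) = { -1 -3/4 -11/16 -21/32 | -5/8 -1/2 0 } ⇒ -41/64
v(RBRBRBBR) = { -1 -3/4 -11/16 -21/32 | -41/64 -5/8 -1/2 0 } ⇒ -83/128
v(RBRBRBBRB) = { -1 -3/4 -11/16 -21/32 -83/128 | -41/64 -5/8 -1/2 0 } ⇒ -165/256
v(RBRBRBBRBR) = { -1 -3/4 -11/16 -21/32 -83/128 | -165/256 -41/64 -5/8 -1/2 0 } ⇒ -331/512
v(RBRBRBBRBRB) = { -1 -3/4 -11/16 -21/32 -83/128 -331/512 | -165/256 -41/64 -5/8 -1/2 0 } ⇒ -661/1024
v(RBRBRBBRBRBR) = { -1 -3/4 -11/16 -21/32 -83/128 -331/512 | -661/1024 -165/256 -41/64 -5/8 -1/2 0 } ⇒ -1323/2048
v(RBRBRBBRBRBRR) = { -1 -3/4 -11/16 -21/32 -83/128 -331/512 | -1323/2048 -661/1024 -165/256 -41/64 -5/8 -1/2 0 } ⇒ -2647/4096
v(RBRBRBBRBRBRRB) = { -1 -3/4 -11/16 -21/32 -83/128 -331/512 -2647/4096 | -1323/2048 -661/1024 -165/256 -41/64 -5/8 -1/2 0 } ⇒ -5293/8192
v(RBRBRBBRBRBRRBR) = { -1 -3/4 -11/16 -21/32 -83/128 -331/512 -2647/4096 | -5293/8192 -1323/2048 -661/1024 -165/256 -41/64 -5/8 -1/2 0 } ⇒ -10587/16384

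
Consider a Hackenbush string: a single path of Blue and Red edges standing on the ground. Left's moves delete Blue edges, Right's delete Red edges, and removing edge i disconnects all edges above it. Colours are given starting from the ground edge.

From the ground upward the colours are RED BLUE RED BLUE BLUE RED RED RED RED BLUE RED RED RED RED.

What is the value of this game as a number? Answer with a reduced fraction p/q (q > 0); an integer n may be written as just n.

Build v(s[:k]) for k = 1..14, string s = RED BLUE RED BLUE BLUE RED RED RED RED BLUE RED RED RED RED.
v(R) = { · | 0 } -> -1
v(RB) = { -1 | 0 } -> -1/2
v(RBR) = { -1 | -1/2, 0 } -> -3/4
v(RBRB) = { -1, -3/4 | -1/2, 0 } -> -5/8
v(RBRBB) = { -1, -3/4, -5/8 | -1/2, 0 } -> -9/16
v(RBRBBR) = { -1, -3/4, -5/8 | -9/16, -1/2, 0 } -> -19/32
v(RBRBBRR) = { -1, -3/4, -5/8 | -19/32, -9/16, -1/2, 0 } -> -39/64
v(RBRBBRRR) = { -1, -3/4, -5/8 | -39/64, -19/32, -9/16, -1/2, 0 } -> -79/128
v(RBRBBRRRR) = { -1, -3/4, -5/8 | -79/128, -39/64, -19/32, -9/16, -1/2, 0 } -> -159/256
v(RBRBBRRRRB) = { -1, -3/4, -5/8, -159/256 | -79/128, -39/64, -19/32, -9/16, -1/2, 0 } -> -317/512
v(RBRBBRRRRBR) = { -1, -3/4, -5/8, -159/256 | -317/512, -79/128, -39/64, -19/32, -9/16, -1/2, 0 } -> -635/1024
v(RBRBBRRRRBRR) = { -1, -3/4, -5/8, -159/256 | -635/1024, -317/512, -79/128, -39/64, -19/32, -9/16, -1/2, 0 } -> -1271/2048
v(RBRBBRRRRBRRR) = { -1, -3/4, -5/8, -159/256 | -1271/2048, -635/1024, -317/512, -79/128, -39/64, -19/32, -9/16, -1/2, 0 } -> -2543/4096
v(RBRBBRRRRBRRRR) = { -1, -3/4, -5/8, -159/256 | -2543/4096, -1271/2048, -635/1024, -317/512, -79/128, -39/64, -19/32, -9/16, -1/2, 0 } -> -5087/8192

-5087/8192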